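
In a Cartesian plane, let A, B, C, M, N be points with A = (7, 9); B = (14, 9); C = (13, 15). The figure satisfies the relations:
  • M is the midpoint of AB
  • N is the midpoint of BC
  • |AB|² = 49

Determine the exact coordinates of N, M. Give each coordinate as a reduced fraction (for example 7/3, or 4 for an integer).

N = (27/2, 12)
M = (21/2, 9)

1. M_x = 21/2  [2·M = A+B = (7, 9)+(14, 9)]
2. M_y = 9  [2·M = A+B = (7, 9)+(14, 9)]
   so M = (21/2, 9)
3. N_x = 27/2  [2·N = B+C = (14, 9)+(13, 15)]
4. N_y = 12  [2·N = B+C = (14, 9)+(13, 15)]
   so N = (27/2, 12)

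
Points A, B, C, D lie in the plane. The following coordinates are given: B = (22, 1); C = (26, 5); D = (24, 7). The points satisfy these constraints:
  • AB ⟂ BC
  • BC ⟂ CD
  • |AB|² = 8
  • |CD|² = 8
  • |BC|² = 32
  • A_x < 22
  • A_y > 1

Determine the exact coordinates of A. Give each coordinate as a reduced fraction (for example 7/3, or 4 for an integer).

A = (20, 3)

1. A_x = 20  [[AB ⟂ BC ⇒ -4x-4y+92=0] ∩ [|A−(22, 1)|²=8]]
2. A_y = 3  [[AB ⟂ BC ⇒ -4x-4y+92=0] ∩ [|A−(22, 1)|²=8]]
   so A = (20, 3)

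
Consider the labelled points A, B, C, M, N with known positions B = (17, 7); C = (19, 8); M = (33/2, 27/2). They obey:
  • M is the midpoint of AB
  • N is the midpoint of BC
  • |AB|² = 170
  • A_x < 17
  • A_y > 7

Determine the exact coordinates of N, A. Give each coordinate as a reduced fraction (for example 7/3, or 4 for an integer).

N = (18, 15/2)
A = (16, 20)

1. A_x = 16  [A = 2·M−B = 2·(33/2, 27/2)−(17, 7)]
2. A_y = 20  [A = 2·M−B = 2·(33/2, 27/2)−(17, 7)]
   so A = (16, 20)
3. N_x = 18  [2·N = B+C = (17, 7)+(19, 8)]
4. N_y = 15/2  [2·N = B+C = (17, 7)+(19, 8)]
   so N = (18, 15/2)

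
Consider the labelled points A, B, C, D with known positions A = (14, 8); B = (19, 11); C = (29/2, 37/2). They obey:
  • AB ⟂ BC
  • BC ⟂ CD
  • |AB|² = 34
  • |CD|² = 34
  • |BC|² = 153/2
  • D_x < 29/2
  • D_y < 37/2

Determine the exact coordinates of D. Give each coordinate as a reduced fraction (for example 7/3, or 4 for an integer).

1. D_x = 19/2  [[BC ⟂ CD ⇒ -9/2x+15/2y-147/2=0] ∩ [|D−(29/2, 37/2)|²=34]]
2. D_y = 31/2  [[BC ⟂ CD ⇒ -9/2x+15/2y-147/2=0] ∩ [|D−(29/2, 37/2)|²=34]]
   so D = (19/2, 31/2)

D = (19/2, 31/2)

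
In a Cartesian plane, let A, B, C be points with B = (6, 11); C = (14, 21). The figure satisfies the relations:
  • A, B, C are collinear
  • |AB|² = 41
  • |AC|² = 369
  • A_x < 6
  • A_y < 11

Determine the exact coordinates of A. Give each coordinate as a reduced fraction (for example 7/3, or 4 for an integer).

1. A_x = 2  [[A, B, C are collinear ⇒ -10x+8y-28=0] ∩ [|A−(6, 11)|²=41]]
2. A_y = 6  [[A, B, C are collinear ⇒ -10x+8y-28=0] ∩ [|A−(6, 11)|²=41]]
   so A = (2, 6)

A = (2, 6)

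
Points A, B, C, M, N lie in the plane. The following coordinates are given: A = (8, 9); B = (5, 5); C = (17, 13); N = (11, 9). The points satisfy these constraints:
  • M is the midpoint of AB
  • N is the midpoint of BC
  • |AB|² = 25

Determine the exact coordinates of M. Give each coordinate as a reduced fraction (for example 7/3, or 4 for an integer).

M = (13/2, 7)

1. M_x = 13/2  [2·M = A+B = (8, 9)+(5, 5)]
2. M_y = 7  [2·M = A+B = (8, 9)+(5, 5)]
   so M = (13/2, 7)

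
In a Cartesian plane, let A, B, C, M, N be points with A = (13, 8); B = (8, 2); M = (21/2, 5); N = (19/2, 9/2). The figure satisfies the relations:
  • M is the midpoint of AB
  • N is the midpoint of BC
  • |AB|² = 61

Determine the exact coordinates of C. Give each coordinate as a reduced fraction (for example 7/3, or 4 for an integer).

1. C_x = 11  [C = 2·N−B = 2·(19/2, 9/2)−(8, 2)]
2. C_y = 7  [C = 2·N−B = 2·(19/2, 9/2)−(8, 2)]
   so C = (11, 7)

C = (11, 7)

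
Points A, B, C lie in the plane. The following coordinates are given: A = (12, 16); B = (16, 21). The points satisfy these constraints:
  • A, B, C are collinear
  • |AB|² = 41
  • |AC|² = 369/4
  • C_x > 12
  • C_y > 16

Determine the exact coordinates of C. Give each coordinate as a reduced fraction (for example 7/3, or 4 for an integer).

C = (18, 47/2)

1. C_x = 18  [[A, B, C are collinear ⇒ -5x+4y-4=0] ∩ [|C−(12, 16)|²=369/4]]
2. C_y = 47/2  [[A, B, C are collinear ⇒ -5x+4y-4=0] ∩ [|C−(12, 16)|²=369/4]]
   so C = (18, 47/2)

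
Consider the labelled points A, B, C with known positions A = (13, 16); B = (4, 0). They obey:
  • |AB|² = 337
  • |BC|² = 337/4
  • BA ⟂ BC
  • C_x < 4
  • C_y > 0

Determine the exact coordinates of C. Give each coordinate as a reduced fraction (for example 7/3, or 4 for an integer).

C = (-4, 9/2)

1. C_x = -4  [[BA ⟂ BC ⇒ 9x+16y-36=0] ∩ [|C−(4, 0)|²=337/4]]
2. C_y = 9/2  [[BA ⟂ BC ⇒ 9x+16y-36=0] ∩ [|C−(4, 0)|²=337/4]]
   so C = (-4, 9/2)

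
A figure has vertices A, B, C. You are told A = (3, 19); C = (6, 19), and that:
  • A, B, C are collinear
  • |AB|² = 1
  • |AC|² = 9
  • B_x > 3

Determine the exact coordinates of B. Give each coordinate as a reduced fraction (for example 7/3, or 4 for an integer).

1. B_x = 4  [[A, B, C are collinear ⇒ -3y+57=0] ∩ [|B−(3, 19)|²=1]]
2. B_y = 19  [[A, B, C are collinear ⇒ -3y+57=0] ∩ [|B−(3, 19)|²=1]]
   so B = (4, 19)

B = (4, 19)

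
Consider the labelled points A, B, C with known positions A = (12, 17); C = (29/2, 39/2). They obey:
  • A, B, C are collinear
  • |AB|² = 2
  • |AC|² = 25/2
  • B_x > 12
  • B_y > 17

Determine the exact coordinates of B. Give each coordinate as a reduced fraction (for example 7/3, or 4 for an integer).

1. B_x = 13  [[A, B, C are collinear ⇒ 5/2x-5/2y+25/2=0] ∩ [|B−(12, 17)|²=2]]
2. B_y = 18  [[A, B, C are collinear ⇒ 5/2x-5/2y+25/2=0] ∩ [|B−(12, 17)|²=2]]
   so B = (13, 18)

B = (13, 18)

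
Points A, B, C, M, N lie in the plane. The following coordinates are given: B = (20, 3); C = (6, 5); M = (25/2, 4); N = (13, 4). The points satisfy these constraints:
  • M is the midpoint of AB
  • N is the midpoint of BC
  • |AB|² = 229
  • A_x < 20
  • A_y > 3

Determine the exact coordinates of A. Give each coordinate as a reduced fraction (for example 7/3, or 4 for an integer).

A = (5, 5)

1. A_x = 5  [A = 2·M−B = 2·(25/2, 4)−(20, 3)]
2. A_y = 5  [A = 2·M−B = 2·(25/2, 4)−(20, 3)]
   so A = (5, 5)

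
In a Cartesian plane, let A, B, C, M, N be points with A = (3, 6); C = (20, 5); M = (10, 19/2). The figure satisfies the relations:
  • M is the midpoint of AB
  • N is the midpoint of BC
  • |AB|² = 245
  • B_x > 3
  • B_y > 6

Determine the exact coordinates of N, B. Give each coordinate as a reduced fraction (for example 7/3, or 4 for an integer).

N = (37/2, 9)
B = (17, 13)

1. B_x = 17  [B = 2·M−A = 2·(10, 19/2)−(3, 6)]
2. B_y = 13  [B = 2·M−A = 2·(10, 19/2)−(3, 6)]
   so B = (17, 13)
3. N_x = 37/2  [2·N = B+C = (17, 13)+(20, 5)]
4. N_y = 9  [2·N = B+C = (17, 13)+(20, 5)]
   so N = (37/2, 9)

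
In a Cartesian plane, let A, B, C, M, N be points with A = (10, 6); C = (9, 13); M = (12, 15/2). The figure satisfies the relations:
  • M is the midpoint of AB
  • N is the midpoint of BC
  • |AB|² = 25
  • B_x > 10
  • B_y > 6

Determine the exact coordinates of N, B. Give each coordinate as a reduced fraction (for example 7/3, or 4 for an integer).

1. B_x = 14  [B = 2·M−A = 2·(12, 15/2)−(10, 6)]
2. B_y = 9  [B = 2·M−A = 2·(12, 15/2)−(10, 6)]
   so B = (14, 9)
3. N_x = 23/2  [2·N = B+C = (14, 9)+(9, 13)]
4. N_y = 11  [2·N = B+C = (14, 9)+(9, 13)]
   so N = (23/2, 11)

N = (23/2, 11)
B = (14, 9)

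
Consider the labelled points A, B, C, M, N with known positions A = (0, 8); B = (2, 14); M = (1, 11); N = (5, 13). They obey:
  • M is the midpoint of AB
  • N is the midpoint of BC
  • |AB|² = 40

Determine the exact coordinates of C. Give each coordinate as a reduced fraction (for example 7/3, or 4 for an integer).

C = (8, 12)

1. C_x = 8  [C = 2·N−B = 2·(5, 13)−(2, 14)]
2. C_y = 12  [C = 2·N−B = 2·(5, 13)−(2, 14)]
   so C = (8, 12)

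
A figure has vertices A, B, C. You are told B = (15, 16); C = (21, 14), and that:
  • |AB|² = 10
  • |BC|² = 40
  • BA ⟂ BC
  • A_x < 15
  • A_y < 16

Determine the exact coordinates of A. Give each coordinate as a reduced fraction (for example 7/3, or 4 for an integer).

A = (14, 13)

1. A_x = 14  [[BA ⟂ BC ⇒ 6x-2y-58=0] ∩ [|A−(15, 16)|²=10]]
2. A_y = 13  [[BA ⟂ BC ⇒ 6x-2y-58=0] ∩ [|A−(15, 16)|²=10]]
   so A = (14, 13)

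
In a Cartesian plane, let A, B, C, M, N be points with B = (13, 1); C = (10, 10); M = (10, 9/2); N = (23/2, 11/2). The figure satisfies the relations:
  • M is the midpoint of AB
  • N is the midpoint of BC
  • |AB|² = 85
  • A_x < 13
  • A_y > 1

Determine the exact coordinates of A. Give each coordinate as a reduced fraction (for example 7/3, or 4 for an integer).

1. A_x = 7  [A = 2·M−B = 2·(10, 9/2)−(13, 1)]
2. A_y = 8  [A = 2·M−B = 2·(10, 9/2)−(13, 1)]
   so A = (7, 8)

A = (7, 8)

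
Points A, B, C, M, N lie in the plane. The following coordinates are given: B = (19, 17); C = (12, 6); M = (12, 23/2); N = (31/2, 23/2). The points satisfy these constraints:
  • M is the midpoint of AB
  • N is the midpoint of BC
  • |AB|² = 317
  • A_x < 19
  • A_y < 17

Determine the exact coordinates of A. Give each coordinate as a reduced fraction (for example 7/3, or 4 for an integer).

1. A_x = 5  [A = 2·M−B = 2·(12, 23/2)−(19, 17)]
2. A_y = 6  [A = 2·M−B = 2·(12, 23/2)−(19, 17)]
   so A = (5, 6)

A = (5, 6)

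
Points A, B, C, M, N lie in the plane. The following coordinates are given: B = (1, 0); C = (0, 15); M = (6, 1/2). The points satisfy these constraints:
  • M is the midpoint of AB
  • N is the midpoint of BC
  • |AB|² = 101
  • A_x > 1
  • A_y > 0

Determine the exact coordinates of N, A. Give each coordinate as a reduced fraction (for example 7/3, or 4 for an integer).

N = (1/2, 15/2)
A = (11, 1)

1. A_x = 11  [A = 2·M−B = 2·(6, 1/2)−(1, 0)]
2. A_y = 1  [A = 2·M−B = 2·(6, 1/2)−(1, 0)]
   so A = (11, 1)
3. N_x = 1/2  [2·N = B+C = (1, 0)+(0, 15)]
4. N_y = 15/2  [2·N = B+C = (1, 0)+(0, 15)]
   so N = (1/2, 15/2)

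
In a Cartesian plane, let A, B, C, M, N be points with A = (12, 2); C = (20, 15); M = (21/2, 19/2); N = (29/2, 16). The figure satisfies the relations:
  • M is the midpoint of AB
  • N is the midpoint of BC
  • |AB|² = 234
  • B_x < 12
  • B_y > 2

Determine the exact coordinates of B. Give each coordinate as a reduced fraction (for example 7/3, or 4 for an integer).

B = (9, 17)

1. B_x = 9  [B = 2·M−A = 2·(21/2, 19/2)−(12, 2)]
2. B_y = 17  [B = 2·M−A = 2·(21/2, 19/2)−(12, 2)]
   so B = (9, 17)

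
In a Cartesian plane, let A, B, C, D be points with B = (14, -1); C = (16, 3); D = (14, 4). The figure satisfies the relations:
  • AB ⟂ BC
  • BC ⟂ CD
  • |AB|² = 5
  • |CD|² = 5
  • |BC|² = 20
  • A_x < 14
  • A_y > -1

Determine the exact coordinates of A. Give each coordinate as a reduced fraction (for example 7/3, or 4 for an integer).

A = (12, 0)

1. A_x = 12  [[AB ⟂ BC ⇒ -2x-4y+24=0] ∩ [|A−(14, -1)|²=5]]
2. A_y = 0  [[AB ⟂ BC ⇒ -2x-4y+24=0] ∩ [|A−(14, -1)|²=5]]
   so A = (12, 0)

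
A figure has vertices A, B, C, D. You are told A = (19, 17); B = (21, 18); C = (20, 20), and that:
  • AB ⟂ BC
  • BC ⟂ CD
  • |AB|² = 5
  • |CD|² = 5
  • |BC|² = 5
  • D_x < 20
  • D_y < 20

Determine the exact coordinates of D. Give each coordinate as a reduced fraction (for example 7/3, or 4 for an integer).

D = (18, 19)

1. D_x = 18  [[BC ⟂ CD ⇒ -1x+2y-20=0] ∩ [|D−(20, 20)|²=5]]
2. D_y = 19  [[BC ⟂ CD ⇒ -1x+2y-20=0] ∩ [|D−(20, 20)|²=5]]
   so D = (18, 19)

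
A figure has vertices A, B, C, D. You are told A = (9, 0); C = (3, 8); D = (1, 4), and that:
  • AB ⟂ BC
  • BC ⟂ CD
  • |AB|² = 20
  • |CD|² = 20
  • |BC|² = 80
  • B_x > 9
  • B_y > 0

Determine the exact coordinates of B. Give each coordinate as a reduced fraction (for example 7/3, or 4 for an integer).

B = (11, 4)

1. B_x = 11  [[BC ⟂ CD ⇒ 2x+4y-38=0] ∩ [|B−(9, 0)|²=20]]
2. B_y = 4  [[BC ⟂ CD ⇒ 2x+4y-38=0] ∩ [|B−(9, 0)|²=20]]
   so B = (11, 4)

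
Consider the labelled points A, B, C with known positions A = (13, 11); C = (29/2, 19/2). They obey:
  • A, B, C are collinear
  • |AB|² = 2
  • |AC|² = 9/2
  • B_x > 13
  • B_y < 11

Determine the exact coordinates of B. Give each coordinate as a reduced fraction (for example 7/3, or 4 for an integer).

B = (14, 10)

1. B_x = 14  [[A, B, C are collinear ⇒ -3/2x-3/2y+36=0] ∩ [|B−(13, 11)|²=2]]
2. B_y = 10  [[A, B, C are collinear ⇒ -3/2x-3/2y+36=0] ∩ [|B−(13, 11)|²=2]]
   so B = (14, 10)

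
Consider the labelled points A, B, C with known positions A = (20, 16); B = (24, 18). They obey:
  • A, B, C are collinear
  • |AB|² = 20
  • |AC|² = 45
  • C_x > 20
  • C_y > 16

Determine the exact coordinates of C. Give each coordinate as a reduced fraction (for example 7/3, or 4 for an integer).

C = (26, 19)

1. C_x = 26  [[A, B, C are collinear ⇒ -2x+4y-24=0] ∩ [|C−(20, 16)|²=45]]
2. C_y = 19  [[A, B, C are collinear ⇒ -2x+4y-24=0] ∩ [|C−(20, 16)|²=45]]
   so C = (26, 19)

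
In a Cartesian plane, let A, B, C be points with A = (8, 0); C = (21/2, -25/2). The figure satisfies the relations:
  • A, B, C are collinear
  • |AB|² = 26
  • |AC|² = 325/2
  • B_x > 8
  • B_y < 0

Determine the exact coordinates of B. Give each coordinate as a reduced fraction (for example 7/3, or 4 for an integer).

B = (9, -5)

1. B_x = 9  [[A, B, C are collinear ⇒ -25/2x-5/2y+100=0] ∩ [|B−(8, 0)|²=26]]
2. B_y = -5  [[A, B, C are collinear ⇒ -25/2x-5/2y+100=0] ∩ [|B−(8, 0)|²=26]]
   so B = (9, -5)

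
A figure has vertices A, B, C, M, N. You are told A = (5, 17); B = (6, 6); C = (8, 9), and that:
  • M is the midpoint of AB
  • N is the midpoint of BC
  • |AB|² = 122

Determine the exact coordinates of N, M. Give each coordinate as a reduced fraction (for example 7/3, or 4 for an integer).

1. M_x = 11/2  [2·M = A+B = (5, 17)+(6, 6)]
2. M_y = 23/2  [2·M = A+B = (5, 17)+(6, 6)]
   so M = (11/2, 23/2)
3. N_x = 7  [2·N = B+C = (6, 6)+(8, 9)]
4. N_y = 15/2  [2·N = B+C = (6, 6)+(8, 9)]
   so N = (7, 15/2)

N = (7, 15/2)
M = (11/2, 23/2)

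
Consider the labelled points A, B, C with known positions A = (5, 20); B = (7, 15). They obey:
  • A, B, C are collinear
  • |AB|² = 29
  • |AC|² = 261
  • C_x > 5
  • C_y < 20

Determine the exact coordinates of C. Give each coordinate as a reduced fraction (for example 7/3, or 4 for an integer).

C = (11, 5)

1. C_x = 11  [[A, B, C are collinear ⇒ 5x+2y-65=0] ∩ [|C−(5, 20)|²=261]]
2. C_y = 5  [[A, B, C are collinear ⇒ 5x+2y-65=0] ∩ [|C−(5, 20)|²=261]]
   so C = (11, 5)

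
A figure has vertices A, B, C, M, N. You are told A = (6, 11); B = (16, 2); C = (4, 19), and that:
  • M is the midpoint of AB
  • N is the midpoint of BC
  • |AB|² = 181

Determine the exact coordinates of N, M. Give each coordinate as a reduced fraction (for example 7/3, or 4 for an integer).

N = (10, 21/2)
M = (11, 13/2)

1. M_x = 11  [2·M = A+B = (6, 11)+(16, 2)]
2. M_y = 13/2  [2·M = A+B = (6, 11)+(16, 2)]
   so M = (11, 13/2)
3. N_x = 10  [2·N = B+C = (16, 2)+(4, 19)]
4. N_y = 21/2  [2·N = B+C = (16, 2)+(4, 19)]
   so N = (10, 21/2)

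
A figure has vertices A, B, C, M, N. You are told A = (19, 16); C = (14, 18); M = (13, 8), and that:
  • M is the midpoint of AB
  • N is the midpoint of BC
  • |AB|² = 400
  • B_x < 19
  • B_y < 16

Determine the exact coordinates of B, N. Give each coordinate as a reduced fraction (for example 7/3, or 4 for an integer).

B = (7, 0)
N = (21/2, 9)

1. B_x = 7  [B = 2·M−A = 2·(13, 8)−(19, 16)]
2. B_y = 0  [B = 2·M−A = 2·(13, 8)−(19, 16)]
   so B = (7, 0)
3. N_x = 21/2  [2·N = B+C = (7, 0)+(14, 18)]
4. N_y = 9  [2·N = B+C = (7, 0)+(14, 18)]
   so N = (21/2, 9)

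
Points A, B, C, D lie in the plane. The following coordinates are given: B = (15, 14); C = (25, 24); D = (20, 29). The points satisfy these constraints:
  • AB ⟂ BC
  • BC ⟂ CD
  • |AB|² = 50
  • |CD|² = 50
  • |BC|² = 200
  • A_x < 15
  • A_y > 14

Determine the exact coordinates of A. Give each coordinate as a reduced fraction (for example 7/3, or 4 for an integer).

1. A_x = 10  [[AB ⟂ BC ⇒ -10x-10y+290=0] ∩ [|A−(15, 14)|²=50]]
2. A_y = 19  [[AB ⟂ BC ⇒ -10x-10y+290=0] ∩ [|A−(15, 14)|²=50]]
   so A = (10, 19)

A = (10, 19)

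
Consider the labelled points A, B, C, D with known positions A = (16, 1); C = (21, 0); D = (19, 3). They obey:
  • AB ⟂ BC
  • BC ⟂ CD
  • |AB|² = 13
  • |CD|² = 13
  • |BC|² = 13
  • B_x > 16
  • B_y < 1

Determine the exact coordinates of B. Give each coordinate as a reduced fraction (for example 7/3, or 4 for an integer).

B = (18, -2)

1. B_x = 18  [[BC ⟂ CD ⇒ 2x-3y-42=0] ∩ [|B−(16, 1)|²=13]]
2. B_y = -2  [[BC ⟂ CD ⇒ 2x-3y-42=0] ∩ [|B−(16, 1)|²=13]]
   so B = (18, -2)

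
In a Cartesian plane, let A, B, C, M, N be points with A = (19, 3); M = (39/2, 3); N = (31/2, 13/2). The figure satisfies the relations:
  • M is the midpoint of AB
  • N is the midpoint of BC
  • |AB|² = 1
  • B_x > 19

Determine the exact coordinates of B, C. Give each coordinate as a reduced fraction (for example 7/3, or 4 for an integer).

B = (20, 3)
C = (11, 10)

1. B_x = 20  [B = 2·M−A = 2·(39/2, 3)−(19, 3)]
2. B_y = 3  [B = 2·M−A = 2·(39/2, 3)−(19, 3)]
   so B = (20, 3)
3. C_x = 11  [C = 2·N−B = 2·(31/2, 13/2)−(20, 3)]
4. C_y = 10  [C = 2·N−B = 2·(31/2, 13/2)−(20, 3)]
   so C = (11, 10)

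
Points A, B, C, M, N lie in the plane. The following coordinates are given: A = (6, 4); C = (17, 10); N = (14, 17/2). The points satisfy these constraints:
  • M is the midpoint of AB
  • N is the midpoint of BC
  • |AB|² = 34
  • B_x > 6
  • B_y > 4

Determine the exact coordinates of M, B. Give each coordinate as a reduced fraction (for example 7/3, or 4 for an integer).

1. B_x = 11  [B = 2·N−C = 2·(14, 17/2)−(17, 10)]
2. B_y = 7  [B = 2·N−C = 2·(14, 17/2)−(17, 10)]
   so B = (11, 7)
3. M_x = 17/2  [2·M = A+B = (6, 4)+(11, 7)]
4. M_y = 11/2  [2·M = A+B = (6, 4)+(11, 7)]
   so M = (17/2, 11/2)

M = (17/2, 11/2)
B = (11, 7)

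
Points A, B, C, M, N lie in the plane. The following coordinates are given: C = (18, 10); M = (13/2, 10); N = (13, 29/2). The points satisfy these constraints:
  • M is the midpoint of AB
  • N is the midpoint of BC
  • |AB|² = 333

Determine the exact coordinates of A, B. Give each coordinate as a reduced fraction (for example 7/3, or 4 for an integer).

1. B_x = 8  [B = 2·N−C = 2·(13, 29/2)−(18, 10)]
2. B_y = 19  [B = 2·N−C = 2·(13, 29/2)−(18, 10)]
   so B = (8, 19)
3. A_x = 5  [A = 2·M−B = 2·(13/2, 10)−(8, 19)]
4. A_y = 1  [A = 2·M−B = 2·(13/2, 10)−(8, 19)]
   so A = (5, 1)

A = (5, 1)
B = (8, 19)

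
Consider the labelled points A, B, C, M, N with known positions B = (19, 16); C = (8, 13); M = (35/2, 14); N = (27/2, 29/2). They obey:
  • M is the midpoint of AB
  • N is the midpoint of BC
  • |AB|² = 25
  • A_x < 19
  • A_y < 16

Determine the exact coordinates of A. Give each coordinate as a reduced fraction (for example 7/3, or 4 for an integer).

A = (16, 12)

1. A_x = 16  [A = 2·M−B = 2·(35/2, 14)−(19, 16)]
2. A_y = 12  [A = 2·M−B = 2·(35/2, 14)−(19, 16)]
   so A = (16, 12)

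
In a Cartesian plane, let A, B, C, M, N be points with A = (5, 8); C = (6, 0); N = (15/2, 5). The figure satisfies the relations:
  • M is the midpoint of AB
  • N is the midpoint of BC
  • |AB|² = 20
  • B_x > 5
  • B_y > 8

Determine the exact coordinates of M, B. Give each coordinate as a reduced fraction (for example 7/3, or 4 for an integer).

1. B_x = 9  [B = 2·N−C = 2·(15/2, 5)−(6, 0)]
2. B_y = 10  [B = 2·N−C = 2·(15/2, 5)−(6, 0)]
   so B = (9, 10)
3. M_x = 7  [2·M = A+B = (5, 8)+(9, 10)]
4. M_y = 9  [2·M = A+B = (5, 8)+(9, 10)]
   so M = (7, 9)

M = (7, 9)
B = (9, 10)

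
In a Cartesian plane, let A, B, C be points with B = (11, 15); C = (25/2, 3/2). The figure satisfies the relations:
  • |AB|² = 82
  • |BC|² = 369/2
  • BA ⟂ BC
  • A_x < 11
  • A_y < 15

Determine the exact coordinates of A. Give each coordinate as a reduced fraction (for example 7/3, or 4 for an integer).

1. A_x = 2  [[BA ⟂ BC ⇒ 3/2x-27/2y+186=0] ∩ [|A−(11, 15)|²=82]]
2. A_y = 14  [[BA ⟂ BC ⇒ 3/2x-27/2y+186=0] ∩ [|A−(11, 15)|²=82]]
   so A = (2, 14)

A = (2, 14)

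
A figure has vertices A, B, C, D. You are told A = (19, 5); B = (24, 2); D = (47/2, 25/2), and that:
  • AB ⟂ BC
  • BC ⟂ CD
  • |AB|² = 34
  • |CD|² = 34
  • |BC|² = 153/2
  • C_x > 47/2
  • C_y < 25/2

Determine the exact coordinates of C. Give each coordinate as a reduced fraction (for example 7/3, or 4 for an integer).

C = (57/2, 19/2)

1. C_x = 57/2  [[AB ⟂ BC ⇒ 5x-3y-114=0] ∩ [|C−(47/2, 25/2)|²=34]]
2. C_y = 19/2  [[AB ⟂ BC ⇒ 5x-3y-114=0] ∩ [|C−(47/2, 25/2)|²=34]]
   so C = (57/2, 19/2)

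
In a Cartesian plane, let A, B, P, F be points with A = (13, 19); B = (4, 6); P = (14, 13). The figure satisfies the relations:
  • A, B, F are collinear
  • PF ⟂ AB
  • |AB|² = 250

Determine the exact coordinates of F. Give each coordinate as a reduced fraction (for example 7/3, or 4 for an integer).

F = (2629/250, 3853/250)

1. F_x = 2629/250  [[A, B, F are collinear ⇒ 13x-9y+2=0] ∩ [PF ⟂ AB ⇒ -9x-13y+295=0]]
2. F_y = 3853/250  [[A, B, F are collinear ⇒ 13x-9y+2=0] ∩ [PF ⟂ AB ⇒ -9x-13y+295=0]]
   so F = (2629/250, 3853/250)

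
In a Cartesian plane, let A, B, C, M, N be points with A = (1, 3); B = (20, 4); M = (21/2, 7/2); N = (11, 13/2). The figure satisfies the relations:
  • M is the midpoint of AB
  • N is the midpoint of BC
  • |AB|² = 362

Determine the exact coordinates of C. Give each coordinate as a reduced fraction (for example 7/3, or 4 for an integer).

1. C_x = 2  [C = 2·N−B = 2·(11, 13/2)−(20, 4)]
2. C_y = 9  [C = 2·N−B = 2·(11, 13/2)−(20, 4)]
   so C = (2, 9)

C = (2, 9)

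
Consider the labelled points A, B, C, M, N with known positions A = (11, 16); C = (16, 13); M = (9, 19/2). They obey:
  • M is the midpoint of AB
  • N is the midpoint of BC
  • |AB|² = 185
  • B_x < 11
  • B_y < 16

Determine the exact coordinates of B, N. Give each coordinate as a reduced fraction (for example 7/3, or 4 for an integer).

1. B_x = 7  [B = 2·M−A = 2·(9, 19/2)−(11, 16)]
2. B_y = 3  [B = 2·M−A = 2·(9, 19/2)−(11, 16)]
   so B = (7, 3)
3. N_x = 23/2  [2·N = B+C = (7, 3)+(16, 13)]
4. N_y = 8  [2·N = B+C = (7, 3)+(16, 13)]
   so N = (23/2, 8)

B = (7, 3)
N = (23/2, 8)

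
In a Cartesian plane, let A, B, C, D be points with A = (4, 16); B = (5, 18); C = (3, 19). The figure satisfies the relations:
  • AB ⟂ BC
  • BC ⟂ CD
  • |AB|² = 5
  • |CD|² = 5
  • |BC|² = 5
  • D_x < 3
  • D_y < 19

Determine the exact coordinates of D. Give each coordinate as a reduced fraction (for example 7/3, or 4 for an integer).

1. D_x = 2  [[BC ⟂ CD ⇒ -2x+1y-13=0] ∩ [|D−(3, 19)|²=5]]
2. D_y = 17  [[BC ⟂ CD ⇒ -2x+1y-13=0] ∩ [|D−(3, 19)|²=5]]
   so D = (2, 17)

D = (2, 17)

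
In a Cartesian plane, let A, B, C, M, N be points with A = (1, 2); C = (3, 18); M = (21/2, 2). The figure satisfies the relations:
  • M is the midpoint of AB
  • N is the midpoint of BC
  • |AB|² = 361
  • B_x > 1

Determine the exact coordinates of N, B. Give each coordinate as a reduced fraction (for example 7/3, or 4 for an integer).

1. B_x = 20  [B = 2·M−A = 2·(21/2, 2)−(1, 2)]
2. B_y = 2  [B = 2·M−A = 2·(21/2, 2)−(1, 2)]
   so B = (20, 2)
3. N_x = 23/2  [2·N = B+C = (20, 2)+(3, 18)]
4. N_y = 10  [2·N = B+C = (20, 2)+(3, 18)]
   so N = (23/2, 10)

N = (23/2, 10)
B = (20, 2)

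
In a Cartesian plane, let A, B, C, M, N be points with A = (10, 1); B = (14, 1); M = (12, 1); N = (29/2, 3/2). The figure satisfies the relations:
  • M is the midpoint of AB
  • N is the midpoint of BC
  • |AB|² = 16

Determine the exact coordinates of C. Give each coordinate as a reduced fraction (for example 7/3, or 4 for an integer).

C = (15, 2)

1. C_x = 15  [C = 2·N−B = 2·(29/2, 3/2)−(14, 1)]
2. C_y = 2  [C = 2·N−B = 2·(29/2, 3/2)−(14, 1)]
   so C = (15, 2)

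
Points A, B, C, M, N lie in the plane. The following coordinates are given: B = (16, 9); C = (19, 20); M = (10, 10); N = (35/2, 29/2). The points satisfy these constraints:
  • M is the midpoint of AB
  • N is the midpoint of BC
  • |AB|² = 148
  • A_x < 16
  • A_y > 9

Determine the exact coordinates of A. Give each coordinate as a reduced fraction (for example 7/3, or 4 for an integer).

1. A_x = 4  [A = 2·M−B = 2·(10, 10)−(16, 9)]
2. A_y = 11  [A = 2·M−B = 2·(10, 10)−(16, 9)]
   so A = (4, 11)

A = (4, 11)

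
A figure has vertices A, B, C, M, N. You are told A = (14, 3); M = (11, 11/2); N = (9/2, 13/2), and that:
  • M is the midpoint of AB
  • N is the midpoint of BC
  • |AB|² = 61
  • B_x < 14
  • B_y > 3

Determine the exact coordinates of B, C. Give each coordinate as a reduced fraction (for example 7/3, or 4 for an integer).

B = (8, 8)
C = (1, 5)

1. B_x = 8  [B = 2·M−A = 2·(11, 11/2)−(14, 3)]
2. B_y = 8  [B = 2·M−A = 2·(11, 11/2)−(14, 3)]
   so B = (8, 8)
3. C_x = 1  [C = 2·N−B = 2·(9/2, 13/2)−(8, 8)]
4. C_y = 5  [C = 2·N−B = 2·(9/2, 13/2)−(8, 8)]
   so C = (1, 5)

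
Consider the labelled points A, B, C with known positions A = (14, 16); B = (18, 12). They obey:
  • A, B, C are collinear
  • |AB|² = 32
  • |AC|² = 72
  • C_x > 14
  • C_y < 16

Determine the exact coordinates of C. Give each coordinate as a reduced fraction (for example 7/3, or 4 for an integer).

C = (20, 10)

1. C_x = 20  [[A, B, C are collinear ⇒ 4x+4y-120=0] ∩ [|C−(14, 16)|²=72]]
2. C_y = 10  [[A, B, C are collinear ⇒ 4x+4y-120=0] ∩ [|C−(14, 16)|²=72]]
   so C = (20, 10)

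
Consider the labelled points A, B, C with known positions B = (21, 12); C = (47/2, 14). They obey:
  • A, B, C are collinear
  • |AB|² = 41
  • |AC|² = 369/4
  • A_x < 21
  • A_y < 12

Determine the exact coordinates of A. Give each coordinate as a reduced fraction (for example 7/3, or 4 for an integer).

1. A_x = 16  [[A, B, C are collinear ⇒ -2x+5/2y+12=0] ∩ [|A−(21, 12)|²=41]]
2. A_y = 8  [[A, B, C are collinear ⇒ -2x+5/2y+12=0] ∩ [|A−(21, 12)|²=41]]
   so A = (16, 8)

A = (16, 8)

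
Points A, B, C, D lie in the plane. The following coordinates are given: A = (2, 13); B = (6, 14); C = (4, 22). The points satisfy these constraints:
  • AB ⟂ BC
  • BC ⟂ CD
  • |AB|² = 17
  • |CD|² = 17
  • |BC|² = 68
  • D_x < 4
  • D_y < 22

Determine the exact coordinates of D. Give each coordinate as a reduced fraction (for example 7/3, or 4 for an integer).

D = (0, 21)

1. D_x = 0  [[BC ⟂ CD ⇒ -2x+8y-168=0] ∩ [|D−(4, 22)|²=17]]
2. D_y = 21  [[BC ⟂ CD ⇒ -2x+8y-168=0] ∩ [|D−(4, 22)|²=17]]
   so D = (0, 21)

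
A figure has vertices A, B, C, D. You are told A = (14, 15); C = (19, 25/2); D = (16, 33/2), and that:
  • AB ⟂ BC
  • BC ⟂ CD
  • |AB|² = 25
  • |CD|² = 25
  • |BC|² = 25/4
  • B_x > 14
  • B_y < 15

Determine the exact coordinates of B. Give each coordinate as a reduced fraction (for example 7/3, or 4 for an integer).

B = (17, 11)

1. B_x = 17  [[BC ⟂ CD ⇒ 3x-4y-7=0] ∩ [|B−(14, 15)|²=25]]
2. B_y = 11  [[BC ⟂ CD ⇒ 3x-4y-7=0] ∩ [|B−(14, 15)|²=25]]
   so B = (17, 11)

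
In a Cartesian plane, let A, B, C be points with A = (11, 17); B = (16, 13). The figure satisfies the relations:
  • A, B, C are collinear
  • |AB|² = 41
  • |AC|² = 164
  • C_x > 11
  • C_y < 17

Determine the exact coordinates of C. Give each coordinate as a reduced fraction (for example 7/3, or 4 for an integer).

C = (21, 9)

1. C_x = 21  [[A, B, C are collinear ⇒ 4x+5y-129=0] ∩ [|C−(11, 17)|²=164]]
2. C_y = 9  [[A, B, C are collinear ⇒ 4x+5y-129=0] ∩ [|C−(11, 17)|²=164]]
   so C = (21, 9)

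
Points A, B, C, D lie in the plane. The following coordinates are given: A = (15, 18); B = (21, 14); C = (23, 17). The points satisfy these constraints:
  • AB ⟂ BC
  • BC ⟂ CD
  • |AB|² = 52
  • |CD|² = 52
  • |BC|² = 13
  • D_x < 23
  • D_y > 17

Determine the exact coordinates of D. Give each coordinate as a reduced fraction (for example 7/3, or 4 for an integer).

D = (17, 21)

1. D_x = 17  [[BC ⟂ CD ⇒ 2x+3y-97=0] ∩ [|D−(23, 17)|²=52]]
2. D_y = 21  [[BC ⟂ CD ⇒ 2x+3y-97=0] ∩ [|D−(23, 17)|²=52]]
   so D = (17, 21)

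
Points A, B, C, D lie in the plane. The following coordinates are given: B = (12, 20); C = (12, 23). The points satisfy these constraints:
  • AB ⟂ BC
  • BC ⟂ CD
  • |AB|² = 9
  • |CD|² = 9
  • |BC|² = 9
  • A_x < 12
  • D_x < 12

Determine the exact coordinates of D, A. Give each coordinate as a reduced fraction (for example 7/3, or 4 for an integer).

D = (9, 23)
A = (9, 20)

1. D_x = 9  [[BC ⟂ CD ⇒ 3y-69=0] ∩ [|D−(12, 23)|²=9]]
2. D_y = 23  [[BC ⟂ CD ⇒ 3y-69=0] ∩ [|D−(12, 23)|²=9]]
   so D = (9, 23)
3. A_x = 9  [[AB ⟂ BC ⇒ -3y+60=0] ∩ [|A−(12, 20)|²=9]]
4. A_y = 20  [[AB ⟂ BC ⇒ -3y+60=0] ∩ [|A−(12, 20)|²=9]]
   so A = (9, 20)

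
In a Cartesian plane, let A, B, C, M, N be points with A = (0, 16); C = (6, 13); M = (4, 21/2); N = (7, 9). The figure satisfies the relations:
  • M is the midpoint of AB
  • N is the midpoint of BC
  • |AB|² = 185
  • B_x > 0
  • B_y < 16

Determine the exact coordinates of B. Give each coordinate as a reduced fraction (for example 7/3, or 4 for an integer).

B = (8, 5)

1. B_x = 8  [B = 2·M−A = 2·(4, 21/2)−(0, 16)]
2. B_y = 5  [B = 2·M−A = 2·(4, 21/2)−(0, 16)]
   so B = (8, 5)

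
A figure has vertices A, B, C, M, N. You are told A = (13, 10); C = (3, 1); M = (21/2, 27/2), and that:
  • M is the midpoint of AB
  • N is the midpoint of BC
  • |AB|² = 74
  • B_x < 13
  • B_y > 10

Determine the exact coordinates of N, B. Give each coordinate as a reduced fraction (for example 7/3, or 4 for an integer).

N = (11/2, 9)
B = (8, 17)

1. B_x = 8  [B = 2·M−A = 2·(21/2, 27/2)−(13, 10)]
2. B_y = 17  [B = 2·M−A = 2·(21/2, 27/2)−(13, 10)]
   so B = (8, 17)
3. N_x = 11/2  [2·N = B+C = (8, 17)+(3, 1)]
4. N_y = 9  [2·N = B+C = (8, 17)+(3, 1)]
   so N = (11/2, 9)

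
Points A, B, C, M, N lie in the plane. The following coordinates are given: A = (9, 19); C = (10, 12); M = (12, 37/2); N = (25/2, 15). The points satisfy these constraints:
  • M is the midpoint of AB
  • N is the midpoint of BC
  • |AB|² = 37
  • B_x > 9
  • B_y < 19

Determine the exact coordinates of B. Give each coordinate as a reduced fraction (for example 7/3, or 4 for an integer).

B = (15, 18)

1. B_x = 15  [B = 2·M−A = 2·(12, 37/2)−(9, 19)]
2. B_y = 18  [B = 2·M−A = 2·(12, 37/2)−(9, 19)]
   so B = (15, 18)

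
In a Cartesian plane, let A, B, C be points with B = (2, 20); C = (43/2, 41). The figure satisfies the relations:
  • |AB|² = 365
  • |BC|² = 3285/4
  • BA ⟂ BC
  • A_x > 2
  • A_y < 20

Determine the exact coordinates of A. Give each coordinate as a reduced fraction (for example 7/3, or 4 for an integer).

A = (16, 7)

1. A_x = 16  [[BA ⟂ BC ⇒ 39/2x+21y-459=0] ∩ [|A−(2, 20)|²=365]]
2. A_y = 7  [[BA ⟂ BC ⇒ 39/2x+21y-459=0] ∩ [|A−(2, 20)|²=365]]
   so A = (16, 7)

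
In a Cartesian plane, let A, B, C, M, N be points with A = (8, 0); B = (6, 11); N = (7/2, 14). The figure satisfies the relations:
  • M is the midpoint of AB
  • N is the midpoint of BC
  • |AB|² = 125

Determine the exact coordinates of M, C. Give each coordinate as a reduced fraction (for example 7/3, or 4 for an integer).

M = (7, 11/2)
C = (1, 17)

1. M_x = 7  [2·M = A+B = (8, 0)+(6, 11)]
2. M_y = 11/2  [2·M = A+B = (8, 0)+(6, 11)]
   so M = (7, 11/2)
3. C_x = 1  [C = 2·N−B = 2·(7/2, 14)−(6, 11)]
4. C_y = 17  [C = 2·N−B = 2·(7/2, 14)−(6, 11)]
   so C = (1, 17)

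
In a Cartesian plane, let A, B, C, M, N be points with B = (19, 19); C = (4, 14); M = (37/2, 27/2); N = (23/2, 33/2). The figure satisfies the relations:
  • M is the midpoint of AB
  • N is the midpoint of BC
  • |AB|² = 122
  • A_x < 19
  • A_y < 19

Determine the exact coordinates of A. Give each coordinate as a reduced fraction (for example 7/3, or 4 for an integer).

1. A_x = 18  [A = 2·M−B = 2·(37/2, 27/2)−(19, 19)]
2. A_y = 8  [A = 2·M−B = 2·(37/2, 27/2)−(19, 19)]
   so A = (18, 8)

A = (18, 8)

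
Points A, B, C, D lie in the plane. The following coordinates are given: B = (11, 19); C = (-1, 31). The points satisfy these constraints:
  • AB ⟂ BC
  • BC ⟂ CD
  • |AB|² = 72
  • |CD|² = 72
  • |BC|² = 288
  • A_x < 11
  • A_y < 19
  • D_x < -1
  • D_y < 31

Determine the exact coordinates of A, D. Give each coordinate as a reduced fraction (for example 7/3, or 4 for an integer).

A = (5, 13)
D = (-7, 25)

1. A_x = 5  [[AB ⟂ BC ⇒ 12x-12y+96=0] ∩ [|A−(11, 19)|²=72]]
2. A_y = 13  [[AB ⟂ BC ⇒ 12x-12y+96=0] ∩ [|A−(11, 19)|²=72]]
   so A = (5, 13)
3. D_x = -7  [[BC ⟂ CD ⇒ -12x+12y-384=0] ∩ [|D−(-1, 31)|²=72]]
4. D_y = 25  [[BC ⟂ CD ⇒ -12x+12y-384=0] ∩ [|D−(-1, 31)|²=72]]
   so D = (-7, 25)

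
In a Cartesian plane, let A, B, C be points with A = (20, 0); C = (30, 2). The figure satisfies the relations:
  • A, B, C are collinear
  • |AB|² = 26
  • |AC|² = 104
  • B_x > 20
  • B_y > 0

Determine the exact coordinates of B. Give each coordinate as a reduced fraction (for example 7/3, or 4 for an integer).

1. B_x = 25  [[A, B, C are collinear ⇒ 2x-10y-40=0] ∩ [|B−(20, 0)|²=26]]
2. B_y = 1  [[A, B, C are collinear ⇒ 2x-10y-40=0] ∩ [|B−(20, 0)|²=26]]
   so B = (25, 1)

B = (25, 1)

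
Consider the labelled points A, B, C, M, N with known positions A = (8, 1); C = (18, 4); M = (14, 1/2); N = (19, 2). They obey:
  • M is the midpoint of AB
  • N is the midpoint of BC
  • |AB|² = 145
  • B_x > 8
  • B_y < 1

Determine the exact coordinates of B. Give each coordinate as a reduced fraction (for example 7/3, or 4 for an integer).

B = (20, 0)

1. B_x = 20  [B = 2·M−A = 2·(14, 1/2)−(8, 1)]
2. B_y = 0  [B = 2·M−A = 2·(14, 1/2)−(8, 1)]
   so B = (20, 0)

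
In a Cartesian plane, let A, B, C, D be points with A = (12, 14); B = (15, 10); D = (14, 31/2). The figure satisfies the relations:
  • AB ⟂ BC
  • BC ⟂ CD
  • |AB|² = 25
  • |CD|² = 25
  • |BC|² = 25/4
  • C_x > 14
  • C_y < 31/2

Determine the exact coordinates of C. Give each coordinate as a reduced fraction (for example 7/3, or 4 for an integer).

1. C_x = 17  [[AB ⟂ BC ⇒ 3x-4y-5=0] ∩ [|C−(14, 31/2)|²=25]]
2. C_y = 23/2  [[AB ⟂ BC ⇒ 3x-4y-5=0] ∩ [|C−(14, 31/2)|²=25]]
   so C = (17, 23/2)

C = (17, 23/2)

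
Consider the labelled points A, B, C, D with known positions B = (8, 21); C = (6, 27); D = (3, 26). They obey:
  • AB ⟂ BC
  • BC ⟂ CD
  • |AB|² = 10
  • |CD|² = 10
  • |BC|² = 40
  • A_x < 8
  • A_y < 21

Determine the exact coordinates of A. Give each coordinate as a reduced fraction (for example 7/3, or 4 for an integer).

1. A_x = 5  [[AB ⟂ BC ⇒ 2x-6y+110=0] ∩ [|A−(8, 21)|²=10]]
2. A_y = 20  [[AB ⟂ BC ⇒ 2x-6y+110=0] ∩ [|A−(8, 21)|²=10]]
   so A = (5, 20)

A = (5, 20)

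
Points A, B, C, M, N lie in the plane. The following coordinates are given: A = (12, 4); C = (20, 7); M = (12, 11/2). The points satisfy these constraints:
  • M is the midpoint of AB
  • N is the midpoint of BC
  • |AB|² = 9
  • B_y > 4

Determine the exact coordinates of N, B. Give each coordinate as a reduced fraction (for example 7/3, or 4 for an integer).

N = (16, 7)
B = (12, 7)

1. B_x = 12  [B = 2·M−A = 2·(12, 11/2)−(12, 4)]
2. B_y = 7  [B = 2·M−A = 2·(12, 11/2)−(12, 4)]
   so B = (12, 7)
3. N_x = 16  [2·N = B+C = (12, 7)+(20, 7)]
4. N_y = 7  [2·N = B+C = (12, 7)+(20, 7)]
   so N = (16, 7)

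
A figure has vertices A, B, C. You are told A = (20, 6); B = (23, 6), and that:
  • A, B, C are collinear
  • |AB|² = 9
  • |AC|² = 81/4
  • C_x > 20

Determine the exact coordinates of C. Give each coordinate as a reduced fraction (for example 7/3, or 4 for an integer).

1. C_x = 49/2  [[A, B, C are collinear ⇒ 3y-18=0] ∩ [|C−(20, 6)|²=81/4]]
2. C_y = 6  [[A, B, C are collinear ⇒ 3y-18=0] ∩ [|C−(20, 6)|²=81/4]]
   so C = (49/2, 6)

C = (49/2, 6)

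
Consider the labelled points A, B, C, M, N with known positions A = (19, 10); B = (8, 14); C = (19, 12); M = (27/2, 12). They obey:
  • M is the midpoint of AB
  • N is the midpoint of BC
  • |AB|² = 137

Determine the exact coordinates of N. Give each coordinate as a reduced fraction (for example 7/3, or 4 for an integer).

N = (27/2, 13)

1. N_x = 27/2  [2·N = B+C = (8, 14)+(19, 12)]
2. N_y = 13  [2·N = B+C = (8, 14)+(19, 12)]
   so N = (27/2, 13)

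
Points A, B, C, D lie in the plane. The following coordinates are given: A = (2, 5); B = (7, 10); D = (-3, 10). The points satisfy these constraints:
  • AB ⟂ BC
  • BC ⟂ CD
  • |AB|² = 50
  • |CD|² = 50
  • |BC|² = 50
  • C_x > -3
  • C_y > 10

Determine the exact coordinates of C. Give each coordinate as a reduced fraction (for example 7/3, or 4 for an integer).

1. C_x = 2  [[AB ⟂ BC ⇒ 5x+5y-85=0] ∩ [|C−(-3, 10)|²=50]]
2. C_y = 15  [[AB ⟂ BC ⇒ 5x+5y-85=0] ∩ [|C−(-3, 10)|²=50]]
   so C = (2, 15)

C = (2, 15)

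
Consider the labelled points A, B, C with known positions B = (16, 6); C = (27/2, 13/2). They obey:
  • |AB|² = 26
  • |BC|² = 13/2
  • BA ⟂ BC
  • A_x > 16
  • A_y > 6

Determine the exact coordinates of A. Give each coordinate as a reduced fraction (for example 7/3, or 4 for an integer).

A = (17, 11)

1. A_x = 17  [[BA ⟂ BC ⇒ -5/2x+1/2y+37=0] ∩ [|A−(16, 6)|²=26]]
2. A_y = 11  [[BA ⟂ BC ⇒ -5/2x+1/2y+37=0] ∩ [|A−(16, 6)|²=26]]
   so A = (17, 11)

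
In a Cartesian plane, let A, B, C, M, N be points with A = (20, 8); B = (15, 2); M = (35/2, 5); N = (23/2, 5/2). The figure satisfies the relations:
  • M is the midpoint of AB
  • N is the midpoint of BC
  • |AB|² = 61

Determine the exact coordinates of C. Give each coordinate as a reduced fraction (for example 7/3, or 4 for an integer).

1. C_x = 8  [C = 2·N−B = 2·(23/2, 5/2)−(15, 2)]
2. C_y = 3  [C = 2·N−B = 2·(23/2, 5/2)−(15, 2)]
   so C = (8, 3)

C = (8, 3)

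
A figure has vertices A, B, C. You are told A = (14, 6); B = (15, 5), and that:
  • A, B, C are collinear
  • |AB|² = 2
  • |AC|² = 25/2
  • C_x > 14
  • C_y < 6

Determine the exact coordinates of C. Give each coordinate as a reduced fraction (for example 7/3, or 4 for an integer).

1. C_x = 33/2  [[A, B, C are collinear ⇒ 1x+1y-20=0] ∩ [|C−(14, 6)|²=25/2]]
2. C_y = 7/2  [[A, B, C are collinear ⇒ 1x+1y-20=0] ∩ [|C−(14, 6)|²=25/2]]
   so C = (33/2, 7/2)

C = (33/2, 7/2)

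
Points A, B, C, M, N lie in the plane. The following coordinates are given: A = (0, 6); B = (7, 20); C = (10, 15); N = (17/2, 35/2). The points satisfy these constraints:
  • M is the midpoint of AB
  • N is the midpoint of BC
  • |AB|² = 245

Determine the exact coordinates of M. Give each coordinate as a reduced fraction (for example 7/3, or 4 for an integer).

M = (7/2, 13)

1. M_x = 7/2  [2·M = A+B = (0, 6)+(7, 20)]
2. M_y = 13  [2·M = A+B = (0, 6)+(7, 20)]
   so M = (7/2, 13)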